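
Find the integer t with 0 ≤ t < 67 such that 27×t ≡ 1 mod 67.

5

Apply the Euclidean algorithm and back-substitute:
67 = 2×27 + 13
27 = 2×13 + 1
13 = 13×1 + 0
gcd(27, 67) = 1, so the inverse exists.
Back-substitute for 1:
1 = 1×27 − 2×13
  = −2×67 + 5×27
So 27⁻¹ ≡ 5 (mod 67).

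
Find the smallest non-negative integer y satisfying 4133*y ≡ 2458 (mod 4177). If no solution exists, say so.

gcd(4133, 4177) = 1, so a unique solution mod 4177 exists.
4133⁻¹ ≡ 2753 (mod 4177).
y ≡ 2753*2458 ≡ 134 (mod 4177).

134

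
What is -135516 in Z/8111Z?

-135516 = -17·8111 + 2371, so -135516 ≡ 2371 (mod 8111).

2371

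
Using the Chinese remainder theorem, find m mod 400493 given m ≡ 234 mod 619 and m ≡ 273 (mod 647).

619⁻¹ mod 647: 619·439 ≡ 1 (mod 647), so 619⁻¹ ≡ 439.
m = 234 + 619·((273 − 234)·439 mod 647) = 234 + 619·299 = 185315.
Check: 185315 mod 619 = 234, 185315 mod 647 = 273. ✓

185315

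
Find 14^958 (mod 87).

34

Compute successive squares:
958 in binary is 1110111110, i.e. 958 = 512 + 256 + 128 + 32 + 16 + 8 + 4 + 2.
14^1 ≡ 14 (mod 87)
14^2 ≡ 14^2 = 196 ≡ 22 (mod 87)
14^4 ≡ 22^2 = 484 ≡ 49 (mod 87)
14^8 ≡ 49^2 = 2401 ≡ 52 (mod 87)
14^16 ≡ 52^2 = 2704 ≡ 7 (mod 87)
14^32 ≡ 7^2 = 49 (mod 87)
14^64 ≡ 49^2 = 2401 ≡ 52 (mod 87)
14^128 ≡ 52^2 = 2704 ≡ 7 (mod 87)
14^256 ≡ 7^2 = 49 (mod 87)
14^512 ≡ 49^2 = 2401 ≡ 52 (mod 87)
14^958 = 14^512 * 14^256 * 14^128 * 14^32 * 14^16 * 14^8 * 14^4 * 14^2 ≡ 52 * 49 * 7 * 49 * 7 * 52 * 49 * 22 (mod 87).
Accumulate the product:
52 * 49 = 2548 ≡ 25
25 * 7 = 175 ≡ 1
1 * 49 = 49
49 * 7 = 343 ≡ 82
82 * 52 = 4264 ≡ 1
1 * 49 = 49
49 * 22 = 1078 ≡ 34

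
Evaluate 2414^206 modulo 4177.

By square-and-multiply:
206 in binary is 11001110, i.e. 206 = 128 + 64 + 8 + 4 + 2.
2414^1 ≡ 2414 (mod 4177)
2414^2 ≡ 2414^2 = 5827396 ≡ 481 (mod 4177)
2414^4 ≡ 481^2 = 231361 ≡ 1626 (mod 4177)
2414^8 ≡ 1626^2 = 2643876 ≡ 4012 (mod 4177)
2414^16 ≡ 4012^2 = 16096144 ≡ 2163 (mod 4177)
2414^32 ≡ 2163^2 = 4678569 ≡ 329 (mod 4177)
2414^64 ≡ 329^2 = 108241 ≡ 3816 (mod 4177)
2414^128 ≡ 3816^2 = 14561856 ≡ 834 (mod 4177)
2414^206 = 2414^128 * 2414^64 * 2414^8 * 2414^4 * 2414^2 ≡ 834 * 3816 * 4012 * 1626 * 481 (mod 4177).
Accumulate the product:
834 * 3816 = 3182544 ≡ 3847
3847 * 4012 = 15434164 ≡ 149
149 * 1626 = 242274 ≡ 8
8 * 481 = 3848

3848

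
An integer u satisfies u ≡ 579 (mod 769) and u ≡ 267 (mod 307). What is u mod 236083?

769⁻¹ mod 307: 769*103 ≡ 1 (mod 307), so 769⁻¹ ≡ 103.
u = 579 + 769*((267 − 579)*103 mod 307) = 579 + 769*99 = 76710.
Check: 76710 mod 769 = 579, 76710 mod 307 = 267. ✓

76710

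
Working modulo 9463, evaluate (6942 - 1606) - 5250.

86

6942 - 1606 = 5336
5336 - 5250 = 86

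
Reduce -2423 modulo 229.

-2423 = -11*229 + 96, so -2423 ≡ 96 (mod 229).

96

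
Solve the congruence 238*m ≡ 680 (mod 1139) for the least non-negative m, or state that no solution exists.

22

gcd(238, 1139) = 17, and 17 | 680, so solutions exist.
Divide through by 17: 14*m = 40 (mod 67).
14⁻¹ ≡ 24 (mod 67).
m ≡ 24*40 ≡ 22 (mod 67).
The smallest non-negative solution is m = 22.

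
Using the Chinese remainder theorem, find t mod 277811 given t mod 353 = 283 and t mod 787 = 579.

353⁻¹ mod 787: 353×136 ≡ 1 (mod 787), so 353⁻¹ ≡ 136.
t = 283 + 353×((579 − 283)×136 mod 787) = 283 + 353×119 = 42290.

42290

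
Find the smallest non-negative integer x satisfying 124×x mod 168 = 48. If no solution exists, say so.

gcd(124, 168) = 4, and 4 | 48, so solutions exist.
Divide through by 4: 31×x ≡ 12 mod 42.
31⁻¹ ≡ 19 (mod 42).
x ≡ 19×12 ≡ 18 (mod 42).
The smallest non-negative solution is x = 18.

18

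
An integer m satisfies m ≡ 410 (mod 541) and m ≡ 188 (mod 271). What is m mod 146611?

120512

541⁻¹ mod 271: 541*270 ≡ 1 (mod 271), so 541⁻¹ ≡ 270.
m = 410 + 541*((188 − 410)*270 mod 271) = 410 + 541*222 = 120512.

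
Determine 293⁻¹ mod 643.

By the extended Euclidean algorithm:
643 = 2*293 + 57
293 = 5*57 + 8
57 = 7*8 + 1
8 = 8*1 + 0
gcd(293, 643) = 1, so the inverse exists.
Back-substitute for 1:
1 = 1*57 − 7*8
  = −7*293 + 36*57
  = 36*643 − 79*293
So 293⁻¹ ≡ −79 ≡ 564 (mod 643).

564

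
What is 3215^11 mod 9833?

2772

Compute successive squares:
3215^1 ≡ 3215 (mod 9833)
3215^2 ≡ 3215^2 = 10336225 ≡ 1742 (mod 9833)
3215^4 ≡ 1742^2 = 3034564 ≡ 6000 (mod 9833)
3215^8 ≡ 6000^2 = 36000000 ≡ 1387 (mod 9833)
3215^11 = 3215^8 * 3215^2 * 3215^1 ≡ 1387 * 1742 * 3215 (mod 9833).
Accumulate the product:
1387 * 1742 = 2416154 ≡ 7069
7069 * 3215 = 22726835 ≡ 2772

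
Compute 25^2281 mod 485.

460

Compute successive squares:
2281 in binary is 100011101001, i.e. 2281 = 2048 + 128 + 64 + 32 + 8 + 1.
25^1 ≡ 25 (mod 485)
25^2 ≡ 25^2 = 625 ≡ 140 (mod 485)
25^4 ≡ 140^2 = 19600 ≡ 200 (mod 485)
25^8 ≡ 200^2 = 40000 ≡ 230 (mod 485)
25^16 ≡ 230^2 = 52900 ≡ 35 (mod 485)
25^32 ≡ 35^2 = 1225 ≡ 255 (mod 485)
25^64 ≡ 255^2 = 65025 ≡ 35 (mod 485)
25^128 ≡ 35^2 = 1225 ≡ 255 (mod 485)
25^256 ≡ 255^2 = 65025 ≡ 35 (mod 485)
25^512 ≡ 35^2 = 1225 ≡ 255 (mod 485)
25^1024 ≡ 255^2 = 65025 ≡ 35 (mod 485)
25^2048 ≡ 35^2 = 1225 ≡ 255 (mod 485)
25^2281 = 25^2048 * 25^128 * 25^64 * 25^32 * 25^8 * 25^1 ≡ 255 * 255 * 35 * 255 * 230 * 25 (mod 485).
Accumulate the product:
255 * 255 = 65025 ≡ 35
35 * 35 = 1225 ≡ 255
255 * 255 = 65025 ≡ 35
35 * 230 = 8050 ≡ 290
290 * 25 = 7250 ≡ 460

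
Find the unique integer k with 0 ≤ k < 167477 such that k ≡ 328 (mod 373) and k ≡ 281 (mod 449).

134981

373⁻¹ mod 449: 373×384 ≡ 1 (mod 449), so 373⁻¹ ≡ 384.
k = 328 + 373×((281 − 328)×384 mod 449) = 328 + 373×361 = 134981.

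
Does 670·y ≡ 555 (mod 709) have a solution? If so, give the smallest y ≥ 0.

313

gcd(670, 709) = 1, so a unique solution mod 709 exists.
670⁻¹ ≡ 509 (mod 709).
y ≡ 509·555 ≡ 313 (mod 709).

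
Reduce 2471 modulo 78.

2471 = 31×78 + 53, so 2471 ≡ 53 (mod 78).

53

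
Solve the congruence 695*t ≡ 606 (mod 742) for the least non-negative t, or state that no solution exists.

366

gcd(695, 742) = 1, so a unique solution mod 742 exists.
695⁻¹ ≡ 221 (mod 742).
t ≡ 221*606 ≡ 366 (mod 742).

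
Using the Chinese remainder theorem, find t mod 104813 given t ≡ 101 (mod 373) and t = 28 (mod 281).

373⁻¹ mod 281: 373×168 ≡ 1 (mod 281), so 373⁻¹ ≡ 168.
t = 101 + 373×((28 − 101)×168 mod 281) = 101 + 373×100 = 37401.
Check: 37401 mod 373 = 101, 37401 mod 281 = 28. ✓

37401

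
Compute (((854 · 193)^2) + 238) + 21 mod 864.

455

854 · 193 = 164822 ≡ 662 (mod 864)
(662)^2 ≡ 196 (mod 864)
196 + 238 = 434
434 + 21 = 455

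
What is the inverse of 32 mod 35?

By the extended Euclidean algorithm:
35 = 1×32 + 3
32 = 10×3 + 2
3 = 1×2 + 1
2 = 2×1 + 0
gcd(32, 35) = 1, so the inverse exists.
Bézout: 1 = 11×35 − 12×32.
So 32⁻¹ ≡ −12 ≡ 23 (mod 35).

23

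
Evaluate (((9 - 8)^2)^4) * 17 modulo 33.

9 - 8 = 1
(1)^2 ≡ 1 (mod 33)
(1)^4 ≡ 1 (mod 33)
1 * 17 = 17

17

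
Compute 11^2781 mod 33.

11

Compute successive squares:
2781 in binary is 101011011101, i.e. 2781 = 2048 + 512 + 128 + 64 + 16 + 8 + 4 + 1.
11^1 ≡ 11 (mod 33)
11^2 ≡ 11^2 = 121 ≡ 22 (mod 33)
11^4 ≡ 22^2 = 484 ≡ 22 (mod 33)
11^8 ≡ 22^2 = 484 ≡ 22 (mod 33)
11^16 ≡ 22^2 = 484 ≡ 22 (mod 33)
11^32 ≡ 22^2 = 484 ≡ 22 (mod 33)
11^64 ≡ 22^2 = 484 ≡ 22 (mod 33)
11^128 ≡ 22^2 = 484 ≡ 22 (mod 33)
11^256 ≡ 22^2 = 484 ≡ 22 (mod 33)
11^512 ≡ 22^2 = 484 ≡ 22 (mod 33)
11^1024 ≡ 22^2 = 484 ≡ 22 (mod 33)
11^2048 ≡ 22^2 = 484 ≡ 22 (mod 33)
11^2781 = 11^2048 * 11^512 * 11^128 * 11^64 * 11^16 * 11^8 * 11^4 * 11^1 ≡ 22 * 22 * 22 * 22 * 22 * 22 * 22 * 11 (mod 33).
Accumulate the product:
22 * 22 = 484 ≡ 22
22 * 22 = 484 ≡ 22
22 * 22 = 484 ≡ 22
22 * 22 = 484 ≡ 22
22 * 22 = 484 ≡ 22
22 * 22 = 484 ≡ 22
22 * 11 = 242 ≡ 11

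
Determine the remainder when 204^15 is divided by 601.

204^1 ≡ 204 (mod 601)
204^2 ≡ 204^2 = 41616 ≡ 147 (mod 601)
204^4 ≡ 147^2 = 21609 ≡ 574 (mod 601)
204^8 ≡ 574^2 = 329476 ≡ 128 (mod 601)
204^15 = 204^8 · 204^4 · 204^2 · 204^1 ≡ 128 · 574 · 147 · 204 (mod 601).
Accumulate the product:
128 · 574 = 73472 ≡ 150
150 · 147 = 22050 ≡ 414
414 · 204 = 84456 ≡ 316

316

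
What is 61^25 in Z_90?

By square-and-multiply:
25 in binary is 11001, i.e. 25 = 16 + 8 + 1.
61^1 ≡ 61 (mod 90)
61^2 ≡ 61^2 = 3721 ≡ 31 (mod 90)
61^4 ≡ 31^2 = 961 ≡ 61 (mod 90)
61^8 ≡ 61^2 = 3721 ≡ 31 (mod 90)
61^16 ≡ 31^2 = 961 ≡ 61 (mod 90)
61^25 = 61^16 * 61^8 * 61^1 ≡ 61 * 31 * 61 (mod 90).
Accumulate the product:
61 * 31 = 1891 ≡ 1
1 * 61 = 61

61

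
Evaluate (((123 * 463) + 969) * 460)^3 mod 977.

198

123 * 463 = 56949 ≡ 283 (mod 977)
283 + 969 = 1252 ≡ 275 (mod 977)
275 * 460 = 126500 ≡ 467 (mod 977)
(467)^3 ≡ 198 (mod 977)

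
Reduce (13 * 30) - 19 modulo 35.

21

13 * 30 = 390 ≡ 5 (mod 35)
5 - 19 = -14 ≡ 21 (mod 35)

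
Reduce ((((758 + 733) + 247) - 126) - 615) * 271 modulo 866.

861

758 + 733 = 1491 ≡ 625 (mod 866)
625 + 247 = 872 ≡ 6 (mod 866)
6 - 126 = -120 ≡ 746 (mod 866)
746 - 615 = 131
131 * 271 = 35501 ≡ 861 (mod 866)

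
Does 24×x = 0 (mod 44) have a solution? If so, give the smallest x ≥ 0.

gcd(24, 44) = 4, and 4 | 0, so solutions exist.
Divide through by 4: 6×x ≡ 0 (mod 11).
6⁻¹ ≡ 2 (mod 11).
x ≡ 2×0 ≡ 0 (mod 11).
The smallest non-negative solution is x = 0.

0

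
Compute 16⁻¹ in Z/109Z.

109 = 6*16 + 13
16 = 1*13 + 3
13 = 4*3 + 1
3 = 3*1 + 0
gcd(16, 109) = 1, so the inverse exists.
Back-substitute for 1:
1 = 1*13 − 4*3
  = −4*16 + 5*13
  = 5*109 − 34*16
So 16⁻¹ ≡ −34 ≡ 75 (mod 109).

75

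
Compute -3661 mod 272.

147

-3661 = -14×272 + 147, so -3661 ≡ 147 (mod 272).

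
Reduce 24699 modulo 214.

24699 = 115×214 + 89, so 24699 ≡ 89 (mod 214).

89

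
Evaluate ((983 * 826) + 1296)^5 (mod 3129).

983 * 826 = 811958 ≡ 1547 (mod 3129)
1547 + 1296 = 2843
(2843)^5 ≡ 449 (mod 3129)

449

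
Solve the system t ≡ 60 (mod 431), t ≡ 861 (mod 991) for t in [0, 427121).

431⁻¹ mod 991: 431×338 ≡ 1 (mod 991), so 431⁻¹ ≡ 338.
t = 60 + 431×((861 − 60)×338 mod 991) = 60 + 431×195 = 84105.

84105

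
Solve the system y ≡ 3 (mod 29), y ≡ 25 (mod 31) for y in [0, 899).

583

29⁻¹ mod 31: 29·15 ≡ 1 (mod 31), so 29⁻¹ ≡ 15.
y = 3 + 29·((25 − 3)·15 mod 31) = 3 + 29·20 = 583.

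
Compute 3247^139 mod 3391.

Using repeated squaring:
3247^1 ≡ 3247 (mod 3391)
3247^2 ≡ 3247^2 = 10543009 ≡ 390 (mod 3391)
3247^4 ≡ 390^2 = 152100 ≡ 2896 (mod 3391)
3247^8 ≡ 2896^2 = 8386816 ≡ 873 (mod 3391)
3247^16 ≡ 873^2 = 762129 ≡ 2545 (mod 3391)
3247^32 ≡ 2545^2 = 6477025 ≡ 215 (mod 3391)
3247^64 ≡ 215^2 = 46225 ≡ 2142 (mod 3391)
3247^128 ≡ 2142^2 = 4588164 ≡ 141 (mod 3391)
3247^139 = 3247^128 · 3247^8 · 3247^2 · 3247^1 ≡ 141 · 873 · 390 · 3247 (mod 3391).
Accumulate the product:
141 · 873 = 123093 ≡ 1017
1017 · 390 = 396630 ≡ 3274
3274 · 3247 = 10630678 ≡ 3284

3284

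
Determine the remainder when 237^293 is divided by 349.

336

293 in binary is 100100101, i.e. 293 = 256 + 32 + 4 + 1.
237^1 ≡ 237 (mod 349)
237^2 ≡ 237^2 = 56169 ≡ 329 (mod 349)
237^4 ≡ 329^2 = 108241 ≡ 51 (mod 349)
237^8 ≡ 51^2 = 2601 ≡ 158 (mod 349)
237^16 ≡ 158^2 = 24964 ≡ 185 (mod 349)
237^32 ≡ 185^2 = 34225 ≡ 23 (mod 349)
237^64 ≡ 23^2 = 529 ≡ 180 (mod 349)
237^128 ≡ 180^2 = 32400 ≡ 292 (mod 349)
237^256 ≡ 292^2 = 85264 ≡ 108 (mod 349)
237^293 = 237^256 · 237^32 · 237^4 · 237^1 ≡ 108 · 23 · 51 · 237 (mod 349).
Accumulate the product:
108 · 23 = 2484 ≡ 41
41 · 51 = 2091 ≡ 346
346 · 237 = 82002 ≡ 336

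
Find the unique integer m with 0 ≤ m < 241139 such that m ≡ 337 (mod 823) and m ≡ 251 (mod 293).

10213

823⁻¹ mod 293: 823×68 ≡ 1 (mod 293), so 823⁻¹ ≡ 68.
m = 337 + 823×((251 − 337)×68 mod 293) = 337 + 823×12 = 10213.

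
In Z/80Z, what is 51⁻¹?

By the extended Euclidean algorithm:
80 = 1·51 + 29
51 = 1·29 + 22
29 = 1·22 + 7
22 = 3·7 + 1
7 = 7·1 + 0
gcd(51, 80) = 1, so the inverse exists.
Bézout: 1 = −7·80 + 11·51.
So 51⁻¹ ≡ 11 (mod 80).

11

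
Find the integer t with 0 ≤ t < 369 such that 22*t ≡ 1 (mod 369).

151

Apply the Euclidean algorithm and back-substitute:
369 = 16*22 + 17
22 = 1*17 + 5
17 = 3*5 + 2
5 = 2*2 + 1
2 = 2*1 + 0
gcd(22, 369) = 1, so the inverse exists.
Bézout: 1 = −9*369 + 151*22.
So 22⁻¹ ≡ 151 (mod 369).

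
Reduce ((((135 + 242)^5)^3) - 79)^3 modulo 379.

135 + 242 = 377
(377)^5 ≡ 347 (mod 379)
(347)^3 ≡ 205 (mod 379)
205 - 79 = 126
(126)^3 ≡ 14 (mod 379)

14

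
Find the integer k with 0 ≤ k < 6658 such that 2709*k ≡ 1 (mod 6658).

2733

Apply the Euclidean algorithm and back-substitute:
6658 = 2×2709 + 1240
2709 = 2×1240 + 229
1240 = 5×229 + 95
229 = 2×95 + 39
95 = 2×39 + 17
39 = 2×17 + 5
17 = 3×5 + 2
5 = 2×2 + 1
2 = 2×1 + 0
gcd(2709, 6658) = 1, so the inverse exists.
Bézout: 1 = −1112×6658 + 2733×2709.
So 2709⁻¹ ≡ 2733 (mod 6658).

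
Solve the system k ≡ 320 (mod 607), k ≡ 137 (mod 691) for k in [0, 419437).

607⁻¹ mod 691: 607×255 ≡ 1 (mod 691), so 607⁻¹ ≡ 255.
k = 320 + 607×((137 − 320)×255 mod 691) = 320 + 607×323 = 196381.
Check: 196381 mod 607 = 320, 196381 mod 691 = 137. ✓

196381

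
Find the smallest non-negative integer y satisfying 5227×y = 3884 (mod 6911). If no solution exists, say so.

5973

gcd(5227, 6911) = 1, so a unique solution mod 6911 exists.
5227⁻¹ ≡ 2409 (mod 6911).
y ≡ 2409×3884 ≡ 5973 (mod 6911).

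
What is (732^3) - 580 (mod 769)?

(732)^3 ≡ 101 (mod 769)
101 - 580 = -479 ≡ 290 (mod 769)

290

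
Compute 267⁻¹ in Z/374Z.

367

By the extended Euclidean algorithm:
374 = 1·267 + 107
267 = 2·107 + 53
107 = 2·53 + 1
53 = 53·1 + 0
gcd(267, 374) = 1, so the inverse exists.
Bézout: 1 = 5·374 − 7·267.
So 267⁻¹ ≡ −7 ≡ 367 (mod 374).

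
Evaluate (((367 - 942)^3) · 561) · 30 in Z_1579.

765

367 - 942 = -575 ≡ 1004 (mod 1579)
(1004)^3 ≡ 646 (mod 1579)
646 · 561 = 362406 ≡ 815 (mod 1579)
815 · 30 = 24450 ≡ 765 (mod 1579)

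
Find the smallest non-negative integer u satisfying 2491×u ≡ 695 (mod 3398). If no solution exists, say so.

505

gcd(2491, 3398) = 1, so a unique solution mod 3398 exists.
2491⁻¹ ≡ 783 (mod 3398).
u ≡ 783×695 ≡ 505 (mod 3398).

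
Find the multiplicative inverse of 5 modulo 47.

19

47 = 9×5 + 2
5 = 2×2 + 1
2 = 2×1 + 0
gcd(5, 47) = 1, so the inverse exists.
Bézout: 1 = −2×47 + 19×5.
So 5⁻¹ ≡ 19 (mod 47).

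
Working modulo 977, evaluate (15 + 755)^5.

391

15 + 755 = 770
(770)^5 ≡ 391 (mod 977)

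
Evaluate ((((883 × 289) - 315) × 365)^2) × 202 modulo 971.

23

883 × 289 = 255187 ≡ 785 (mod 971)
785 - 315 = 470
470 × 365 = 171550 ≡ 654 (mod 971)
(654)^2 ≡ 476 (mod 971)
476 × 202 = 96152 ≡ 23 (mod 971)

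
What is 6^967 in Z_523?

367

Compute successive squares:
6^1 ≡ 6 (mod 523)
6^2 ≡ 6^2 = 36 (mod 523)
6^4 ≡ 36^2 = 1296 ≡ 250 (mod 523)
6^8 ≡ 250^2 = 62500 ≡ 263 (mod 523)
6^16 ≡ 263^2 = 69169 ≡ 133 (mod 523)
6^32 ≡ 133^2 = 17689 ≡ 430 (mod 523)
6^64 ≡ 430^2 = 184900 ≡ 281 (mod 523)
6^128 ≡ 281^2 = 78961 ≡ 511 (mod 523)
6^256 ≡ 511^2 = 261121 ≡ 144 (mod 523)
6^512 ≡ 144^2 = 20736 ≡ 339 (mod 523)
6^967 = 6^512 * 6^256 * 6^128 * 6^64 * 6^4 * 6^2 * 6^1 ≡ 339 * 144 * 511 * 281 * 250 * 36 * 6 (mod 523).
Accumulate the product:
339 * 144 = 48816 ≡ 177
177 * 511 = 90447 ≡ 491
491 * 281 = 137971 ≡ 422
422 * 250 = 105500 ≡ 377
377 * 36 = 13572 ≡ 497
497 * 6 = 2982 ≡ 367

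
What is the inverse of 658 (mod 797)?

86

797 = 1×658 + 139
658 = 4×139 + 102
139 = 1×102 + 37
102 = 2×37 + 28
37 = 1×28 + 9
28 = 3×9 + 1
9 = 9×1 + 0
gcd(658, 797) = 1, so the inverse exists.
Back-substitute for 1:
1 = 1×28 − 3×9
  = −3×37 + 4×28
  = 4×102 − 11×37
  = −11×139 + 15×102
  = 15×658 − 71×139
  = −71×797 + 86×658
So 658⁻¹ ≡ 86 (mod 797).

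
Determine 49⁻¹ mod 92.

92 = 1·49 + 43
49 = 1·43 + 6
43 = 7·6 + 1
6 = 6·1 + 0
gcd(49, 92) = 1, so the inverse exists.
Bézout: 1 = 8·92 − 15·49.
So 49⁻¹ ≡ −15 ≡ 77 (mod 92).

77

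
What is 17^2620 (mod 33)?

17^1 ≡ 17 (mod 33)
17^2 ≡ 17^2 = 289 ≡ 25 (mod 33)
17^4 ≡ 25^2 = 625 ≡ 31 (mod 33)
17^8 ≡ 31^2 = 961 ≡ 4 (mod 33)
17^16 ≡ 4^2 = 16 (mod 33)
17^32 ≡ 16^2 = 256 ≡ 25 (mod 33)
17^64 ≡ 25^2 = 625 ≡ 31 (mod 33)
17^128 ≡ 31^2 = 961 ≡ 4 (mod 33)
17^256 ≡ 4^2 = 16 (mod 33)
17^512 ≡ 16^2 = 256 ≡ 25 (mod 33)
17^1024 ≡ 25^2 = 625 ≡ 31 (mod 33)
17^2048 ≡ 31^2 = 961 ≡ 4 (mod 33)
17^2620 = 17^2048 × 17^512 × 17^32 × 17^16 × 17^8 × 17^4 ≡ 4 × 25 × 25 × 16 × 4 × 31 (mod 33).
Accumulate the product:
4 × 25 = 100 ≡ 1
1 × 25 = 25
25 × 16 = 400 ≡ 4
4 × 4 = 16
16 × 31 = 496 ≡ 1

1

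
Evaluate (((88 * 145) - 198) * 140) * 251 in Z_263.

12

88 * 145 = 12760 ≡ 136 (mod 263)
136 - 198 = -62 ≡ 201 (mod 263)
201 * 140 = 28140 ≡ 262 (mod 263)
262 * 251 = 65762 ≡ 12 (mod 263)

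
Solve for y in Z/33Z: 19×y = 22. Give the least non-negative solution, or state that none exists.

gcd(19, 33) = 1, so a unique solution mod 33 exists.
19⁻¹ ≡ 7 (mod 33).
y ≡ 7×22 ≡ 22 (mod 33).

22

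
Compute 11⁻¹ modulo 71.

Apply the Euclidean algorithm and back-substitute:
71 = 6×11 + 5
11 = 2×5 + 1
5 = 5×1 + 0
gcd(11, 71) = 1, so the inverse exists.
Bézout: 1 = −2×71 + 13×11.
So 11⁻¹ ≡ 13 (mod 71).

13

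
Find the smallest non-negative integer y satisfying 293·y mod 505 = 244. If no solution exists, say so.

218

gcd(293, 505) = 1, so a unique solution mod 505 exists.
293⁻¹ ≡ 212 (mod 505).
y ≡ 212·244 ≡ 218 (mod 505).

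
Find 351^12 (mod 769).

By square-and-multiply:
12 in binary is 1100, i.e. 12 = 8 + 4.
351^1 ≡ 351 (mod 769)
351^2 ≡ 351^2 = 123201 ≡ 161 (mod 769)
351^4 ≡ 161^2 = 25921 ≡ 544 (mod 769)
351^8 ≡ 544^2 = 295936 ≡ 640 (mod 769)
351^12 = 351^8 * 351^4 ≡ 640 * 544 (mod 769).
640 * 544 = 348160 ≡ 572 (mod 769).

572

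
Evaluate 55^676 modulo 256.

161

By square-and-multiply:
676 in binary is 1010100100, i.e. 676 = 512 + 128 + 32 + 4.
55^1 ≡ 55 (mod 256)
55^2 ≡ 55^2 = 3025 ≡ 209 (mod 256)
55^4 ≡ 209^2 = 43681 ≡ 161 (mod 256)
55^8 ≡ 161^2 = 25921 ≡ 65 (mod 256)
55^16 ≡ 65^2 = 4225 ≡ 129 (mod 256)
55^32 ≡ 129^2 = 16641 ≡ 1 (mod 256)
55^64 ≡ 1^2 = 1 (mod 256)
55^128 ≡ 1^2 = 1 (mod 256)
55^256 ≡ 1^2 = 1 (mod 256)
55^512 ≡ 1^2 = 1 (mod 256)
55^676 = 55^512 * 55^128 * 55^32 * 55^4 ≡ 1 * 1 * 1 * 161 (mod 256).
Accumulate the product:
1 * 1 = 1
1 * 1 = 1
1 * 161 = 161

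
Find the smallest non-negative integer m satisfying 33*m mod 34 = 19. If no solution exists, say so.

15

gcd(33, 34) = 1, so a unique solution mod 34 exists.
33⁻¹ ≡ 33 (mod 34).
m ≡ 33*19 ≡ 15 (mod 34).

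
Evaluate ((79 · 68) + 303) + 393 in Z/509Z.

79 · 68 = 5372 ≡ 282 (mod 509)
282 + 303 = 585 ≡ 76 (mod 509)
76 + 393 = 469

469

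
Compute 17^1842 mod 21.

1842 in binary is 11100110010, i.e. 1842 = 1024 + 512 + 256 + 32 + 16 + 2.
17^1 ≡ 17 (mod 21)
17^2 ≡ 17^2 = 289 ≡ 16 (mod 21)
17^4 ≡ 16^2 = 256 ≡ 4 (mod 21)
17^8 ≡ 4^2 = 16 (mod 21)
17^16 ≡ 16^2 = 256 ≡ 4 (mod 21)
17^32 ≡ 4^2 = 16 (mod 21)
17^64 ≡ 16^2 = 256 ≡ 4 (mod 21)
17^128 ≡ 4^2 = 16 (mod 21)
17^256 ≡ 16^2 = 256 ≡ 4 (mod 21)
17^512 ≡ 4^2 = 16 (mod 21)
17^1024 ≡ 16^2 = 256 ≡ 4 (mod 21)
17^1842 = 17^1024 * 17^512 * 17^256 * 17^32 * 17^16 * 17^2 ≡ 4 * 16 * 4 * 16 * 4 * 16 (mod 21).
Accumulate the product:
4 * 16 = 64 ≡ 1
1 * 4 = 4
4 * 16 = 64 ≡ 1
1 * 4 = 4
4 * 16 = 64 ≡ 1

1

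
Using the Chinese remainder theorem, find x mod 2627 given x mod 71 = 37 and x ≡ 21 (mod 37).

2167

71⁻¹ mod 37: 71·12 ≡ 1 (mod 37), so 71⁻¹ ≡ 12.
x = 37 + 71·((21 − 37)·12 mod 37) = 37 + 71·30 = 2167.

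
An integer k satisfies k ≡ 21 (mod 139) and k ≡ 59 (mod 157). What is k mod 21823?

139⁻¹ mod 157: 139·61 ≡ 1 (mod 157), so 139⁻¹ ≡ 61.
k = 21 + 139·((59 − 21)·61 mod 157) = 21 + 139·120 = 16701.

16701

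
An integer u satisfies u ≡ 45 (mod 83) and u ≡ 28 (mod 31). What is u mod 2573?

83⁻¹ mod 31: 83×3 ≡ 1 (mod 31), so 83⁻¹ ≡ 3.
u = 45 + 83×((28 − 45)×3 mod 31) = 45 + 83×11 = 958.

958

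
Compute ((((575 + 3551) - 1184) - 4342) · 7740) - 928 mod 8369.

575 + 3551 = 4126
4126 - 1184 = 2942
2942 - 4342 = -1400 ≡ 6969 (mod 8369)
6969 · 7740 = 53940060 ≡ 1855 (mod 8369)
1855 - 928 = 927

927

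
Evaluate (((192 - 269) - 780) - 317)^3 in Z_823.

192 - 269 = -77 ≡ 746 (mod 823)
746 - 780 = -34 ≡ 789 (mod 823)
789 - 317 = 472
(472)^3 ≡ 161 (mod 823)

161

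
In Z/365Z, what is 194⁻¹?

365 = 1·194 + 171
194 = 1·171 + 23
171 = 7·23 + 10
23 = 2·10 + 3
10 = 3·3 + 1
3 = 3·1 + 0
gcd(194, 365) = 1, so the inverse exists.
Bézout: 1 = 59·365 − 111·194.
So 194⁻¹ ≡ −111 ≡ 254 (mod 365).

254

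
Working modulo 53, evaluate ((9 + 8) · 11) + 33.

8

9 + 8 = 17
17 · 11 = 187 ≡ 28 (mod 53)
28 + 33 = 61 ≡ 8 (mod 53)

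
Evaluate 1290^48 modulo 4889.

48 in binary is 110000, i.e. 48 = 32 + 16.
1290^1 ≡ 1290 (mod 4889)
1290^2 ≡ 1290^2 = 1664100 ≡ 1840 (mod 4889)
1290^4 ≡ 1840^2 = 3385600 ≡ 2412 (mod 4889)
1290^8 ≡ 2412^2 = 5817744 ≡ 4723 (mod 4889)
1290^16 ≡ 4723^2 = 22306729 ≡ 3111 (mod 4889)
1290^32 ≡ 3111^2 = 9678321 ≡ 2990 (mod 4889)
1290^48 = 1290^32 * 1290^16 ≡ 2990 * 3111 (mod 4889).
2990 * 3111 = 9301890 ≡ 3012 (mod 4889).

3012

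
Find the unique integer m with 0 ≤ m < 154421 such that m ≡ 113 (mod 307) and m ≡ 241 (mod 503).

307⁻¹ mod 503: 307*213 ≡ 1 (mod 503), so 307⁻¹ ≡ 213.
m = 113 + 307*((241 − 113)*213 mod 503) = 113 + 307*102 = 31427.
Check: 31427 mod 307 = 113, 31427 mod 503 = 241. ✓

31427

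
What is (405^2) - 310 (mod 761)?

(405)^2 ≡ 410 (mod 761)
410 - 310 = 100

100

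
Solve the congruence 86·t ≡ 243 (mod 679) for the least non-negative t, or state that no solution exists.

216

gcd(86, 679) = 1, so a unique solution mod 679 exists.
86⁻¹ ≡ 529 (mod 679).
t ≡ 529·243 ≡ 216 (mod 679).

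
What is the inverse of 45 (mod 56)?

56 = 1·45 + 11
45 = 4·11 + 1
11 = 11·1 + 0
gcd(45, 56) = 1, so the inverse exists.
Back-substitute for 1:
1 = 1·45 − 4·11
  = −4·56 + 5·45
So 45⁻¹ ≡ 5 (mod 56).

5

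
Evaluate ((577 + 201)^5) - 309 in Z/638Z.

75

577 + 201 = 778 ≡ 140 (mod 638)
(140)^5 ≡ 384 (mod 638)
384 - 309 = 75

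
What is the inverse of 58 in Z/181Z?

181 = 3×58 + 7
58 = 8×7 + 2
7 = 3×2 + 1
2 = 2×1 + 0
gcd(58, 181) = 1, so the inverse exists.
Back-substitute for 1:
1 = 1×7 − 3×2
  = −3×58 + 25×7
  = 25×181 − 78×58
So 58⁻¹ ≡ −78 ≡ 103 (mod 181).

103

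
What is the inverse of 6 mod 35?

Run the extended Euclidean algorithm:
35 = 5·6 + 5
6 = 1·5 + 1
5 = 5·1 + 0
gcd(6, 35) = 1, so the inverse exists.
Back-substitute for 1:
1 = 1·6 − 1·5
  = −1·35 + 6·6
So 6⁻¹ ≡ 6 (mod 35).

6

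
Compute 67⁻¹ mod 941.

309

941 = 14·67 + 3
67 = 22·3 + 1
3 = 3·1 + 0
gcd(67, 941) = 1, so the inverse exists.
Back-substitute for 1:
1 = 1·67 − 22·3
  = −22·941 + 309·67
So 67⁻¹ ≡ 309 (mod 941).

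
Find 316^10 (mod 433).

Using repeated squaring:
10 in binary is 1010, i.e. 10 = 8 + 2.
316^1 ≡ 316 (mod 433)
316^2 ≡ 316^2 = 99856 ≡ 266 (mod 433)
316^4 ≡ 266^2 = 70756 ≡ 177 (mod 433)
316^8 ≡ 177^2 = 31329 ≡ 153 (mod 433)
316^10 = 316^8 × 316^2 ≡ 153 × 266 (mod 433).
153 × 266 = 40698 ≡ 429 (mod 433).

429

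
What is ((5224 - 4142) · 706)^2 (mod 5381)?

1052

5224 - 4142 = 1082
1082 · 706 = 763892 ≡ 5171 (mod 5381)
(5171)^2 ≡ 1052 (mod 5381)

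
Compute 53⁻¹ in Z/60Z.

60 = 1*53 + 7
53 = 7*7 + 4
7 = 1*4 + 3
4 = 1*3 + 1
3 = 3*1 + 0
gcd(53, 60) = 1, so the inverse exists.
Back-substitute for 1:
1 = 1*4 − 1*3
  = −1*7 + 2*4
  = 2*53 − 15*7
  = −15*60 + 17*53
So 53⁻¹ ≡ 17 (mod 60).

17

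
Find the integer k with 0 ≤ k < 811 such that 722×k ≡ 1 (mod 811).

811 = 1×722 + 89
722 = 8×89 + 10
89 = 8×10 + 9
10 = 1×9 + 1
9 = 9×1 + 0
gcd(722, 811) = 1, so the inverse exists.
Bézout: 1 = −73×811 + 82×722.
So 722⁻¹ ≡ 82 (mod 811).

82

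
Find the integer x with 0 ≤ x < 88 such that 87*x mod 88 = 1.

87

88 = 1·87 + 1
87 = 87·1 + 0
gcd(87, 88) = 1, so the inverse exists.
Bézout: 1 = 1·88 − 1·87.
So 87⁻¹ ≡ −1 ≡ 87 (mod 88).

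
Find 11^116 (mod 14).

9

By square-and-multiply:
11^1 ≡ 11 (mod 14)
11^2 ≡ 11^2 = 121 ≡ 9 (mod 14)
11^4 ≡ 9^2 = 81 ≡ 11 (mod 14)
11^8 ≡ 11^2 = 121 ≡ 9 (mod 14)
11^16 ≡ 9^2 = 81 ≡ 11 (mod 14)
11^32 ≡ 11^2 = 121 ≡ 9 (mod 14)
11^64 ≡ 9^2 = 81 ≡ 11 (mod 14)
11^116 = 11^64 * 11^32 * 11^16 * 11^4 ≡ 11 * 9 * 11 * 11 (mod 14).
Accumulate the product:
11 * 9 = 99 ≡ 1
1 * 11 = 11
11 * 11 = 121 ≡ 9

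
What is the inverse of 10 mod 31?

28

Apply the Euclidean algorithm and back-substitute:
31 = 3·10 + 1
10 = 10·1 + 0
gcd(10, 31) = 1, so the inverse exists.
Back-substitute for 1:
1 = 1·31 − 3·10
So 10⁻¹ ≡ −3 ≡ 28 (mod 31).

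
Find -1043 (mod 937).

831

-1043 = -2·937 + 831, so -1043 ≡ 831 (mod 937).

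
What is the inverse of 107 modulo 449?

Run the extended Euclidean algorithm:
449 = 4×107 + 21
107 = 5×21 + 2
21 = 10×2 + 1
2 = 2×1 + 0
gcd(107, 449) = 1, so the inverse exists.
Back-substitute for 1:
1 = 1×21 − 10×2
  = −10×107 + 51×21
  = 51×449 − 214×107
So 107⁻¹ ≡ −214 ≡ 235 (mod 449).

235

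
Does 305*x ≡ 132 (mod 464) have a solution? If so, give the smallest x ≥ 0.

148

gcd(305, 464) = 1, so a unique solution mod 464 exists.
305⁻¹ ≡ 321 (mod 464).
x ≡ 321*132 ≡ 148 (mod 464).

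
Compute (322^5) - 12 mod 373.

(322)^5 ≡ 122 (mod 373)
122 - 12 = 110

110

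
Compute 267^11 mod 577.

By square-and-multiply:
11 in binary is 1011, i.e. 11 = 8 + 2 + 1.
267^1 ≡ 267 (mod 577)
267^2 ≡ 267^2 = 71289 ≡ 318 (mod 577)
267^4 ≡ 318^2 = 101124 ≡ 149 (mod 577)
267^8 ≡ 149^2 = 22201 ≡ 275 (mod 577)
267^11 = 267^8 · 267^2 · 267^1 ≡ 275 · 318 · 267 (mod 577).
Accumulate the product:
275 · 318 = 87450 ≡ 323
323 · 267 = 86241 ≡ 268

268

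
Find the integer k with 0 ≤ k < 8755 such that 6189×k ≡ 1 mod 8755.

1259

8755 = 1·6189 + 2566
6189 = 2·2566 + 1057
2566 = 2·1057 + 452
1057 = 2·452 + 153
452 = 2·153 + 146
153 = 1·146 + 7
146 = 20·7 + 6
7 = 1·6 + 1
6 = 6·1 + 0
gcd(6189, 8755) = 1, so the inverse exists.
Bézout: 1 = −890·8755 + 1259·6189.
So 6189⁻¹ ≡ 1259 (mod 8755).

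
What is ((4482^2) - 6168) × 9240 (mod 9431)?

(4482)^2 ≡ 294 (mod 9431)
294 - 6168 = -5874 ≡ 3557 (mod 9431)
3557 × 9240 = 32866680 ≡ 9076 (mod 9431)

9076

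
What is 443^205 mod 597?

443^1 ≡ 443 (mod 597)
443^2 ≡ 443^2 = 196249 ≡ 433 (mod 597)
443^4 ≡ 433^2 = 187489 ≡ 31 (mod 597)
443^8 ≡ 31^2 = 961 ≡ 364 (mod 597)
443^16 ≡ 364^2 = 132496 ≡ 559 (mod 597)
443^32 ≡ 559^2 = 312481 ≡ 250 (mod 597)
443^64 ≡ 250^2 = 62500 ≡ 412 (mod 597)
443^128 ≡ 412^2 = 169744 ≡ 196 (mod 597)
443^205 = 443^128 × 443^64 × 443^8 × 443^4 × 443^1 ≡ 196 × 412 × 364 × 31 × 443 (mod 597).
Accumulate the product:
196 × 412 = 80752 ≡ 157
157 × 364 = 57148 ≡ 433
433 × 31 = 13423 ≡ 289
289 × 443 = 128027 ≡ 269

269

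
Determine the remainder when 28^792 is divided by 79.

46

792 in binary is 1100011000, i.e. 792 = 512 + 256 + 16 + 8.
28^1 ≡ 28 (mod 79)
28^2 ≡ 28^2 = 784 ≡ 73 (mod 79)
28^4 ≡ 73^2 = 5329 ≡ 36 (mod 79)
28^8 ≡ 36^2 = 1296 ≡ 32 (mod 79)
28^16 ≡ 32^2 = 1024 ≡ 76 (mod 79)
28^32 ≡ 76^2 = 5776 ≡ 9 (mod 79)
28^64 ≡ 9^2 = 81 ≡ 2 (mod 79)
28^128 ≡ 2^2 = 4 (mod 79)
28^256 ≡ 4^2 = 16 (mod 79)
28^512 ≡ 16^2 = 256 ≡ 19 (mod 79)
28^792 = 28^512 · 28^256 · 28^16 · 28^8 ≡ 19 · 16 · 76 · 32 (mod 79).
Accumulate the product:
19 · 16 = 304 ≡ 67
67 · 76 = 5092 ≡ 36
36 · 32 = 1152 ≡ 46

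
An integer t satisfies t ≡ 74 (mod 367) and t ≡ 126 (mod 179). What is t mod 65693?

367⁻¹ mod 179: 367*20 ≡ 1 (mod 179), so 367⁻¹ ≡ 20.
t = 74 + 367*((126 − 74)*20 mod 179) = 74 + 367*145 = 53289.

53289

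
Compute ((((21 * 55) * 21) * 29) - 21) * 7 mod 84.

42

21 * 55 = 1155 ≡ 63 (mod 84)
63 * 21 = 1323 ≡ 63 (mod 84)
63 * 29 = 1827 ≡ 63 (mod 84)
63 - 21 = 42
42 * 7 = 294 ≡ 42 (mod 84)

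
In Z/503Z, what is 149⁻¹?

476

Apply the Euclidean algorithm and back-substitute:
503 = 3×149 + 56
149 = 2×56 + 37
56 = 1×37 + 19
37 = 1×19 + 18
19 = 1×18 + 1
18 = 18×1 + 0
gcd(149, 503) = 1, so the inverse exists.
Back-substitute for 1:
1 = 1×19 − 1×18
  = −1×37 + 2×19
  = 2×56 − 3×37
  = −3×149 + 8×56
  = 8×503 − 27×149
So 149⁻¹ ≡ −27 ≡ 476 (mod 503).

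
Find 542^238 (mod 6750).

542^1 ≡ 542 (mod 6750)
542^2 ≡ 542^2 = 293764 ≡ 3514 (mod 6750)
542^4 ≡ 3514^2 = 12348196 ≡ 2446 (mod 6750)
542^8 ≡ 2446^2 = 5982916 ≡ 2416 (mod 6750)
542^16 ≡ 2416^2 = 5837056 ≡ 5056 (mod 6750)
542^32 ≡ 5056^2 = 25563136 ≡ 886 (mod 6750)
542^64 ≡ 886^2 = 784996 ≡ 1996 (mod 6750)
542^128 ≡ 1996^2 = 3984016 ≡ 1516 (mod 6750)
542^238 = 542^128 * 542^64 * 542^32 * 542^8 * 542^4 * 542^2 ≡ 1516 * 1996 * 886 * 2416 * 2446 * 3514 (mod 6750).
Accumulate the product:
1516 * 1996 = 3025936 ≡ 1936
1936 * 886 = 1715296 ≡ 796
796 * 2416 = 1923136 ≡ 6136
6136 * 2446 = 15008656 ≡ 3406
3406 * 3514 = 11968684 ≡ 934

934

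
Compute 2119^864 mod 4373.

Using repeated squaring:
864 in binary is 1101100000, i.e. 864 = 512 + 256 + 64 + 32.
2119^1 ≡ 2119 (mod 4373)
2119^2 ≡ 2119^2 = 4490161 ≡ 3463 (mod 4373)
2119^4 ≡ 3463^2 = 11992369 ≡ 1603 (mod 4373)
2119^8 ≡ 1603^2 = 2569609 ≡ 2658 (mod 4373)
2119^16 ≡ 2658^2 = 7064964 ≡ 2569 (mod 4373)
2119^32 ≡ 2569^2 = 6599761 ≡ 904 (mod 4373)
2119^64 ≡ 904^2 = 817216 ≡ 3838 (mod 4373)
2119^128 ≡ 3838^2 = 14730244 ≡ 1980 (mod 4373)
2119^256 ≡ 1980^2 = 3920400 ≡ 2192 (mod 4373)
2119^512 ≡ 2192^2 = 4804864 ≡ 3310 (mod 4373)
2119^864 = 2119^512 · 2119^256 · 2119^64 · 2119^32 ≡ 3310 · 2192 · 3838 · 904 (mod 4373).
Accumulate the product:
3310 · 2192 = 7255520 ≡ 713
713 · 3838 = 2736494 ≡ 3369
3369 · 904 = 3045576 ≡ 1968

1968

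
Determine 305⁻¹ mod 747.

By the extended Euclidean algorithm:
747 = 2×305 + 137
305 = 2×137 + 31
137 = 4×31 + 13
31 = 2×13 + 5
13 = 2×5 + 3
5 = 1×3 + 2
3 = 1×2 + 1
2 = 2×1 + 0
gcd(305, 747) = 1, so the inverse exists.
Back-substitute for 1:
1 = 1×3 − 1×2
  = −1×5 + 2×3
  = 2×13 − 5×5
  = −5×31 + 12×13
  = 12×137 − 53×31
  = −53×305 + 118×137
  = 118×747 − 289×305
So 305⁻¹ ≡ −289 ≡ 458 (mod 747).

458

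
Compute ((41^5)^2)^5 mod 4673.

2216

(41)^5 ≡ 3185 (mod 4673)
(3185)^2 ≡ 3815 (mod 4673)
(3815)^5 ≡ 2216 (mod 4673)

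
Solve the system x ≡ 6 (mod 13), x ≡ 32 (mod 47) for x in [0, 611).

13⁻¹ mod 47: 13*29 ≡ 1 (mod 47), so 13⁻¹ ≡ 29.
x = 6 + 13*((32 − 6)*29 mod 47) = 6 + 13*2 = 32.
Check: 32 mod 13 = 6, 32 mod 47 = 32. ✓

32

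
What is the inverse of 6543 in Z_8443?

Run the extended Euclidean algorithm:
8443 = 1×6543 + 1900
6543 = 3×1900 + 843
1900 = 2×843 + 214
843 = 3×214 + 201
214 = 1×201 + 13
201 = 15×13 + 6
13 = 2×6 + 1
6 = 6×1 + 0
gcd(6543, 8443) = 1, so the inverse exists.
Bézout: 1 = 1009×8443 − 1302×6543.
So 6543⁻¹ ≡ −1302 ≡ 7141 (mod 8443).

7141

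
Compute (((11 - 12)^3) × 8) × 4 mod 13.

11 - 12 = -1 ≡ 12 (mod 13)
(12)^3 ≡ 12 (mod 13)
12 × 8 = 96 ≡ 5 (mod 13)
5 × 4 = 20 ≡ 7 (mod 13)

7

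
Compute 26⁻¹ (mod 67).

49

Run the extended Euclidean algorithm:
67 = 2*26 + 15
26 = 1*15 + 11
15 = 1*11 + 4
11 = 2*4 + 3
4 = 1*3 + 1
3 = 3*1 + 0
gcd(26, 67) = 1, so the inverse exists.
Bézout: 1 = 7*67 − 18*26.
So 26⁻¹ ≡ −18 ≡ 49 (mod 67).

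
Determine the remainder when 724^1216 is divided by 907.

879

1216 in binary is 10011000000, i.e. 1216 = 1024 + 128 + 64.
724^1 ≡ 724 (mod 907)
724^2 ≡ 724^2 = 524176 ≡ 837 (mod 907)
724^4 ≡ 837^2 = 700569 ≡ 365 (mod 907)
724^8 ≡ 365^2 = 133225 ≡ 803 (mod 907)
724^16 ≡ 803^2 = 644809 ≡ 839 (mod 907)
724^32 ≡ 839^2 = 703921 ≡ 89 (mod 907)
724^64 ≡ 89^2 = 7921 ≡ 665 (mod 907)
724^128 ≡ 665^2 = 442225 ≡ 516 (mod 907)
724^256 ≡ 516^2 = 266256 ≡ 505 (mod 907)
724^512 ≡ 505^2 = 255025 ≡ 158 (mod 907)
724^1024 ≡ 158^2 = 24964 ≡ 475 (mod 907)
724^1216 = 724^1024 · 724^128 · 724^64 ≡ 475 · 516 · 665 (mod 907).
Accumulate the product:
475 · 516 = 245100 ≡ 210
210 · 665 = 139650 ≡ 879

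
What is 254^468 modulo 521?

By square-and-multiply:
468 in binary is 111010100, i.e. 468 = 256 + 128 + 64 + 16 + 4.
254^1 ≡ 254 (mod 521)
254^2 ≡ 254^2 = 64516 ≡ 433 (mod 521)
254^4 ≡ 433^2 = 187489 ≡ 450 (mod 521)
254^8 ≡ 450^2 = 202500 ≡ 352 (mod 521)
254^16 ≡ 352^2 = 123904 ≡ 427 (mod 521)
254^32 ≡ 427^2 = 182329 ≡ 500 (mod 521)
254^64 ≡ 500^2 = 250000 ≡ 441 (mod 521)
254^128 ≡ 441^2 = 194481 ≡ 148 (mod 521)
254^256 ≡ 148^2 = 21904 ≡ 22 (mod 521)
254^468 = 254^256 * 254^128 * 254^64 * 254^16 * 254^4 ≡ 22 * 148 * 441 * 427 * 450 (mod 521).
Accumulate the product:
22 * 148 = 3256 ≡ 130
130 * 441 = 57330 ≡ 20
20 * 427 = 8540 ≡ 204
204 * 450 = 91800 ≡ 104

104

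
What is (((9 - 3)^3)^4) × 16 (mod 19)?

9 - 3 = 6
(6)^3 ≡ 7 (mod 19)
(7)^4 ≡ 7 (mod 19)
7 × 16 = 112 ≡ 17 (mod 19)

17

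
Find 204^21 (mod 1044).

900

204^1 ≡ 204 (mod 1044)
204^2 ≡ 204^2 = 41616 ≡ 900 (mod 1044)
204^4 ≡ 900^2 = 810000 ≡ 900 (mod 1044)
204^8 ≡ 900^2 = 810000 ≡ 900 (mod 1044)
204^16 ≡ 900^2 = 810000 ≡ 900 (mod 1044)
204^21 = 204^16 * 204^4 * 204^1 ≡ 900 * 900 * 204 (mod 1044).
Accumulate the product:
900 * 900 = 810000 ≡ 900
900 * 204 = 183600 ≡ 900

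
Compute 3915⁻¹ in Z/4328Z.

3563

4328 = 1·3915 + 413
3915 = 9·413 + 198
413 = 2·198 + 17
198 = 11·17 + 11
17 = 1·11 + 6
11 = 1·6 + 5
6 = 1·5 + 1
5 = 5·1 + 0
gcd(3915, 4328) = 1, so the inverse exists.
Back-substitute for 1:
1 = 1·6 − 1·5
  = −1·11 + 2·6
  = 2·17 − 3·11
  = −3·198 + 35·17
  = 35·413 − 73·198
  = −73·3915 + 692·413
  = 692·4328 − 765·3915
So 3915⁻¹ ≡ −765 ≡ 3563 (mod 4328).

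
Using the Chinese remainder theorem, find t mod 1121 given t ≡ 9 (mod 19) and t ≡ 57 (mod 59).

19⁻¹ mod 59: 19*28 ≡ 1 (mod 59), so 19⁻¹ ≡ 28.
t = 9 + 19*((57 − 9)*28 mod 59) = 9 + 19*46 = 883.

883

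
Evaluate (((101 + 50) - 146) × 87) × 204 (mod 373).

339

101 + 50 = 151
151 - 146 = 5
5 × 87 = 435 ≡ 62 (mod 373)
62 × 204 = 12648 ≡ 339 (mod 373)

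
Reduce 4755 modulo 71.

4755 = 66*71 + 69, so 4755 ≡ 69 (mod 71).

69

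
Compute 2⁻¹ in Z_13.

13 = 6*2 + 1
2 = 2*1 + 0
gcd(2, 13) = 1, so the inverse exists.
Back-substitute for 1:
1 = 1*13 − 6*2
So 2⁻¹ ≡ −6 ≡ 7 (mod 13).

7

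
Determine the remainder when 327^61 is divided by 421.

266

61 in binary is 111101, i.e. 61 = 32 + 16 + 8 + 4 + 1.
327^1 ≡ 327 (mod 421)
327^2 ≡ 327^2 = 106929 ≡ 416 (mod 421)
327^4 ≡ 416^2 = 173056 ≡ 25 (mod 421)
327^8 ≡ 25^2 = 625 ≡ 204 (mod 421)
327^16 ≡ 204^2 = 41616 ≡ 358 (mod 421)
327^32 ≡ 358^2 = 128164 ≡ 180 (mod 421)
327^61 = 327^32 * 327^16 * 327^8 * 327^4 * 327^1 ≡ 180 * 358 * 204 * 25 * 327 (mod 421).
Accumulate the product:
180 * 358 = 64440 ≡ 27
27 * 204 = 5508 ≡ 35
35 * 25 = 875 ≡ 33
33 * 327 = 10791 ≡ 266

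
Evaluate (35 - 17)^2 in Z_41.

37

35 - 17 = 18
(18)^2 ≡ 37 (mod 41)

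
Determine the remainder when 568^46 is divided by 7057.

5279

Compute successive squares:
568^1 ≡ 568 (mod 7057)
568^2 ≡ 568^2 = 322624 ≡ 5059 (mod 7057)
568^4 ≡ 5059^2 = 25593481 ≡ 4799 (mod 7057)
568^8 ≡ 4799^2 = 23030401 ≡ 3410 (mod 7057)
568^16 ≡ 3410^2 = 11628100 ≡ 5221 (mod 7057)
568^32 ≡ 5221^2 = 27258841 ≡ 4707 (mod 7057)
568^46 = 568^32 · 568^8 · 568^4 · 568^2 ≡ 4707 · 3410 · 4799 · 5059 (mod 7057).
Accumulate the product:
4707 · 3410 = 16050870 ≡ 3252
3252 · 4799 = 15606348 ≡ 3321
3321 · 5059 = 16800939 ≡ 5279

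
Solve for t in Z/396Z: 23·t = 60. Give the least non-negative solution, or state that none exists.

192

gcd(23, 396) = 1, so a unique solution mod 396 exists.
23⁻¹ ≡ 155 (mod 396).
t ≡ 155·60 ≡ 192 (mod 396).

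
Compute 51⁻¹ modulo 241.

241 = 4·51 + 37
51 = 1·37 + 14
37 = 2·14 + 9
14 = 1·9 + 5
9 = 1·5 + 4
5 = 1·4 + 1
4 = 4·1 + 0
gcd(51, 241) = 1, so the inverse exists.
Back-substitute for 1:
1 = 1·5 − 1·4
  = −1·9 + 2·5
  = 2·14 − 3·9
  = −3·37 + 8·14
  = 8·51 − 11·37
  = −11·241 + 52·51
So 51⁻¹ ≡ 52 (mod 241).

52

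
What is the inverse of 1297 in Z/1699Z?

1475

By the extended Euclidean algorithm:
1699 = 1*1297 + 402
1297 = 3*402 + 91
402 = 4*91 + 38
91 = 2*38 + 15
38 = 2*15 + 8
15 = 1*8 + 7
8 = 1*7 + 1
7 = 7*1 + 0
gcd(1297, 1699) = 1, so the inverse exists.
Back-substitute for 1:
1 = 1*8 − 1*7
  = −1*15 + 2*8
  = 2*38 − 5*15
  = −5*91 + 12*38
  = 12*402 − 53*91
  = −53*1297 + 171*402
  = 171*1699 − 224*1297
So 1297⁻¹ ≡ −224 ≡ 1475 (mod 1699).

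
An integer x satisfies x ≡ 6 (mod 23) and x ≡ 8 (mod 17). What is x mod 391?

23⁻¹ mod 17: 23×3 ≡ 1 (mod 17), so 23⁻¹ ≡ 3.
x = 6 + 23×((8 − 6)×3 mod 17) = 6 + 23×6 = 144.

144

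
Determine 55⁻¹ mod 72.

72 = 1*55 + 17
55 = 3*17 + 4
17 = 4*4 + 1
4 = 4*1 + 0
gcd(55, 72) = 1, so the inverse exists.
Bézout: 1 = 13*72 − 17*55.
So 55⁻¹ ≡ −17 ≡ 55 (mod 72).

55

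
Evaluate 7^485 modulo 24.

Using repeated squaring:
7^1 ≡ 7 (mod 24)
7^2 ≡ 7^2 = 49 ≡ 1 (mod 24)
7^4 ≡ 1^2 = 1 (mod 24)
7^8 ≡ 1^2 = 1 (mod 24)
7^16 ≡ 1^2 = 1 (mod 24)
7^32 ≡ 1^2 = 1 (mod 24)
7^64 ≡ 1^2 = 1 (mod 24)
7^128 ≡ 1^2 = 1 (mod 24)
7^256 ≡ 1^2 = 1 (mod 24)
7^485 = 7^256 · 7^128 · 7^64 · 7^32 · 7^4 · 7^1 ≡ 1 · 1 · 1 · 1 · 1 · 7 (mod 24).
Accumulate the product:
1 · 1 = 1
1 · 1 = 1
1 · 1 = 1
1 · 1 = 1
1 · 7 = 7

7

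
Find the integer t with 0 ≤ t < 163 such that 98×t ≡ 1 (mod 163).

163 = 1·98 + 65
98 = 1·65 + 33
65 = 1·33 + 32
33 = 1·32 + 1
32 = 32·1 + 0
gcd(98, 163) = 1, so the inverse exists.
Back-substitute for 1:
1 = 1·33 − 1·32
  = −1·65 + 2·33
  = 2·98 − 3·65
  = −3·163 + 5·98
So 98⁻¹ ≡ 5 (mod 163).

5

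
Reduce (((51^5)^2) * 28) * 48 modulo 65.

(51)^5 ≡ 51 (mod 65)
(51)^2 ≡ 1 (mod 65)
1 * 28 = 28
28 * 48 = 1344 ≡ 44 (mod 65)

44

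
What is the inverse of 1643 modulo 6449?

6449 = 3·1643 + 1520
1643 = 1·1520 + 123
1520 = 12·123 + 44
123 = 2·44 + 35
44 = 1·35 + 9
35 = 3·9 + 8
9 = 1·8 + 1
8 = 8·1 + 0
gcd(1643, 6449) = 1, so the inverse exists.
Back-substitute for 1:
1 = 1·9 − 1·8
  = −1·35 + 4·9
  = 4·44 − 5·35
  = −5·123 + 14·44
  = 14·1520 − 173·123
  = −173·1643 + 187·1520
  = 187·6449 − 734·1643
So 1643⁻¹ ≡ −734 ≡ 5715 (mod 6449).

5715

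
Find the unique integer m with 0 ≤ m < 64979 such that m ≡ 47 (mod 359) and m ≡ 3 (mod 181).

26972

359⁻¹ mod 181: 359*60 ≡ 1 (mod 181), so 359⁻¹ ≡ 60.
m = 47 + 359*((3 − 47)*60 mod 181) = 47 + 359*75 = 26972.
Check: 26972 mod 359 = 47, 26972 mod 181 = 3. ✓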